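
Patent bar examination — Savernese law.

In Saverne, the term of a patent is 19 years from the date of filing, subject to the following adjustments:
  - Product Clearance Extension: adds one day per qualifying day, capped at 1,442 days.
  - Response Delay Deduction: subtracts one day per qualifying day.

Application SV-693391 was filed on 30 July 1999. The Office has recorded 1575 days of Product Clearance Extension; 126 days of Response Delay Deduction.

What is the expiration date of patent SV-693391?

Base term: filing date + 19 years → 30 July 2018.
Product Clearance Extension: 1575 days claimed exceeds the 1442-day cap, so +1442 days → 11 July 2022.
Response Delay Deduction: −126 days → 7 March 2022.

2022-03-07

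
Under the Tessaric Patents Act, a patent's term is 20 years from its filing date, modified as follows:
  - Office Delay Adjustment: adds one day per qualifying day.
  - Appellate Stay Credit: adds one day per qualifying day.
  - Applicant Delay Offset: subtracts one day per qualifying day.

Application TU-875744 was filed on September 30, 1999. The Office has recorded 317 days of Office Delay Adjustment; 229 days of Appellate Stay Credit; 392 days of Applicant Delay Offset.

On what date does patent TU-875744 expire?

Base term: filing date + 20 years → 30 September 2019.
Office Delay Adjustment: +317 days → 12 August 2020.
Appellate Stay Credit: +229 days → 29 March 2021.
Applicant Delay Offset: −392 days → 2 March 2020.

March 2, 2020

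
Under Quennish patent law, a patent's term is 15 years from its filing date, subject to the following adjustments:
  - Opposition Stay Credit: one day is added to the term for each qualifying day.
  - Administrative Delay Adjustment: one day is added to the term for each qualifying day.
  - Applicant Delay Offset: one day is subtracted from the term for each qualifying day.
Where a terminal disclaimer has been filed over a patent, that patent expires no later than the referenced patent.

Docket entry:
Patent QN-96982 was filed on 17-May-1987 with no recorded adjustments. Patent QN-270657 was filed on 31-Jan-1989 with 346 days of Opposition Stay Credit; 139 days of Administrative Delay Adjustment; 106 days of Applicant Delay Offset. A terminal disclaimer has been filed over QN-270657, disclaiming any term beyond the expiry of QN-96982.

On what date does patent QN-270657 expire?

Natural term of QN-270657:
  Base: filing + 15 years → 31 January 2004.
  Opposition Stay Credit: +346 days → 11 January 2005.
  Administrative Delay Adjustment: +139 days → 30 May 2005.
  Applicant Delay Offset: −106 days → 13 February 2005.
Expiry of referenced patent QN-96982:
  Base: filing + 15 years → 17 May 2002.
Terminal disclaimer: QN-270657 expires on the earlier of 13 February 2005 and 17 May 2002.

2002-05-17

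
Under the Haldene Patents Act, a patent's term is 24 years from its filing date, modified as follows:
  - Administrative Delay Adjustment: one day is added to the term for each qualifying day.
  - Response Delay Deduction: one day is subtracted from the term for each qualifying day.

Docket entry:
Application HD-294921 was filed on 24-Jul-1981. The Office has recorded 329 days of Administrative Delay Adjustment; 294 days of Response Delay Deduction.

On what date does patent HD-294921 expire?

Base term: filing date + 24 years → 24 July 2005.
Administrative Delay Adjustment: +329 days → 18 June 2006.
Response Delay Deduction: −294 days → 28 August 2005.

August 28, 2005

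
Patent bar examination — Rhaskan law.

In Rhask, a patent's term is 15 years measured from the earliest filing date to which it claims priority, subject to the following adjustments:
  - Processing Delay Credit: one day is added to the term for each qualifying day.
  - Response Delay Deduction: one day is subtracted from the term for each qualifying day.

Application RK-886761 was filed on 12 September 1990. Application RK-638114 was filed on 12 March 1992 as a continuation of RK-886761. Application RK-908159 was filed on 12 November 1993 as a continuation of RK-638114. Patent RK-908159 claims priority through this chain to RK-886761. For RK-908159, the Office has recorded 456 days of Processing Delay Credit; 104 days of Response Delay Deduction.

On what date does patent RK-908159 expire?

2006-08-30

Earliest priority filing: 12 September 1990.
Base term: 12 September 1990 + 15 years → 12 September 2005.
Processing Delay Credit: +456 days → 12 December 2006.
Response Delay Deduction: −104 days → 30 August 2006.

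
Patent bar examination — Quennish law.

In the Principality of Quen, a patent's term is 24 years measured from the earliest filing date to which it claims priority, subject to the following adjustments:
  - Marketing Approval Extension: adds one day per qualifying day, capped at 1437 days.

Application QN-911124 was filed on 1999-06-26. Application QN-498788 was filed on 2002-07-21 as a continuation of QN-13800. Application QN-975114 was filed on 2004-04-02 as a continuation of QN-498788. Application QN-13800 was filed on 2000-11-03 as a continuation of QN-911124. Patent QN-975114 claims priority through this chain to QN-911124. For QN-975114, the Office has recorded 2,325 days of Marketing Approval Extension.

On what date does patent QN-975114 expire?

Earliest priority filing: 26 June 1999.
Base term: 26 June 1999 + 24 years → 26 June 2023.
Marketing Approval Extension: 2325 days claimed exceeds the 1437-day cap, so +1437 days → 2 June 2027.

2027-06-02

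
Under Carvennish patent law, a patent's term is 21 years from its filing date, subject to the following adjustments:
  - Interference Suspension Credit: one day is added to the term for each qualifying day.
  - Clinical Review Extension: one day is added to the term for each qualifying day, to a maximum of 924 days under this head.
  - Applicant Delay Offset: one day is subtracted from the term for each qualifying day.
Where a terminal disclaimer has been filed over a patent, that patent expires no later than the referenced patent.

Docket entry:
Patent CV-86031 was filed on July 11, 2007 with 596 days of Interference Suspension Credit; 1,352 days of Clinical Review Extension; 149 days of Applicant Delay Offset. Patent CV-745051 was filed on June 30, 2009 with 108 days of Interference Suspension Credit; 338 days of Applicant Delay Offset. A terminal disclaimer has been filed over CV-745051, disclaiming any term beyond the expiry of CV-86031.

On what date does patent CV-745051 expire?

2029-11-12

Natural term of CV-745051:
  Base: filing + 21 years → 30 June 2030.
  Interference Suspension Credit: +108 days → 16 October 2030.
  Applicant Delay Offset: −338 days → 12 November 2029.
Expiry of referenced patent CV-86031:
  Base: filing + 21 years → 11 July 2028.
  Interference Suspension Credit: +596 days → 27 February 2030.
  Clinical Review Extension: 1352 days claimed exceeds the 924-day cap, so +924 days → 8 September 2032.
  Applicant Delay Offset: −149 days → 12 April 2032.
Terminal disclaimer: CV-745051 expires on the earlier of 12 November 2029 and 12 April 2032.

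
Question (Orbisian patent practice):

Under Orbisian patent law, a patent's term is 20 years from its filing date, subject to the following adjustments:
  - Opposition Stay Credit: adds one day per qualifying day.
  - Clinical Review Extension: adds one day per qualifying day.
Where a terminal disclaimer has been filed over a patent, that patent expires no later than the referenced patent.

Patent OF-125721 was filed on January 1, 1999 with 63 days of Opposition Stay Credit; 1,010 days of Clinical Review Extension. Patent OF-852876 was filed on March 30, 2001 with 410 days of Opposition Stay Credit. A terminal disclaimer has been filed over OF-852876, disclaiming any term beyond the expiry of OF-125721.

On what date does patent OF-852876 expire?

Natural term of OF-852876:
  Base: filing + 20 years → 30 March 2021.
  Opposition Stay Credit: +410 days → 14 May 2022.
Expiry of referenced patent OF-125721:
  Base: filing + 20 years → 1 January 2019.
  Opposition Stay Credit: +63 days → 5 March 2019.
  Clinical Review Extension: +1010 days → 9 December 2021.
Terminal disclaimer: OF-852876 expires on the earlier of 14 May 2022 and 9 December 2021.

December 9, 2021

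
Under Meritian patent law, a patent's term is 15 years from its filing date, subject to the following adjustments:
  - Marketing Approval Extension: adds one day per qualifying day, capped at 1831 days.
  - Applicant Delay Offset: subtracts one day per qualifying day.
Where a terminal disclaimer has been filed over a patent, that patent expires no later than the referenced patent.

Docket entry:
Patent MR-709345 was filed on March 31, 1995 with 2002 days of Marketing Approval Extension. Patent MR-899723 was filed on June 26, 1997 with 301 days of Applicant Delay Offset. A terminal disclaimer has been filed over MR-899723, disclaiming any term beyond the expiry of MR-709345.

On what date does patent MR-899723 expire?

2011-08-30

Natural term of MR-899723:
  Base: filing + 15 years → 26 June 2012.
  Applicant Delay Offset: −301 days → 30 August 2011.
Expiry of referenced patent MR-709345:
  Base: filing + 15 years → 31 March 2010.
  Marketing Approval Extension: 2002 days claimed exceeds the 1831-day cap, so +1831 days → 5 April 2015.
Terminal disclaimer: MR-899723 expires on the earlier of 30 August 2011 and 5 April 2015.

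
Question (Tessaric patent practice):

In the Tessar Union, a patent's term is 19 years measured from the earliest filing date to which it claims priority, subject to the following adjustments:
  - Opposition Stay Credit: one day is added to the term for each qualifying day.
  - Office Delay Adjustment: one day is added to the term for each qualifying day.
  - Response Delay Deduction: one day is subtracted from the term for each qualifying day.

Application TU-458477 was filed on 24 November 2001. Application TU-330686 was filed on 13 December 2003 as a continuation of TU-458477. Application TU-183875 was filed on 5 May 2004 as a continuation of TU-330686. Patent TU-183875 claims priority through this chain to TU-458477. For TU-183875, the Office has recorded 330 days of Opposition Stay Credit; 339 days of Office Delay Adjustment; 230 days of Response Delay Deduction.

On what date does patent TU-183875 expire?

2022-02-06

Earliest priority filing: 24 November 2001.
Base term: 24 November 2001 + 19 years → 24 November 2020.
Opposition Stay Credit: +330 days → 20 October 2021.
Office Delay Adjustment: +339 days → 24 September 2022.
Response Delay Deduction: −230 days → 6 February 2022.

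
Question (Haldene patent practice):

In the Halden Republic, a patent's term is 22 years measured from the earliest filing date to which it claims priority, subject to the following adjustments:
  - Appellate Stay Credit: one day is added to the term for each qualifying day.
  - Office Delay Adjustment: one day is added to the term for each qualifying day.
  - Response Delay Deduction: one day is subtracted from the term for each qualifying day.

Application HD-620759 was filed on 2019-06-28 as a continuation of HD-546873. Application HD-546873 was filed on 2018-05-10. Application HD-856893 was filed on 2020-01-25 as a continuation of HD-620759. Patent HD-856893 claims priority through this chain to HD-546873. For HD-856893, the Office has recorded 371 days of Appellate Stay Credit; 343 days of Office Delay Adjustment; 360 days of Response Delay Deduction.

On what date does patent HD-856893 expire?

Earliest priority filing: 10 May 2018.
Base term: 10 May 2018 + 22 years → 10 May 2040.
Appellate Stay Credit: +371 days → 16 May 2041.
Office Delay Adjustment: +343 days → 24 April 2042.
Response Delay Deduction: −360 days → 29 April 2041.

April 29, 2041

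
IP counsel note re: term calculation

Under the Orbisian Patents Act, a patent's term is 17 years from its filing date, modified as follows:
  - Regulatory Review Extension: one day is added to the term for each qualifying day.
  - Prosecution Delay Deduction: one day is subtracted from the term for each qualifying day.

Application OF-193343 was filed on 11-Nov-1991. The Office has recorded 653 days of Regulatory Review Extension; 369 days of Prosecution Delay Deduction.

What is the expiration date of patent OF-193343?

Base term: filing date + 17 years → 11 November 2008.
Regulatory Review Extension: +653 days → 26 August 2010.
Prosecution Delay Deduction: −369 days → 22 August 2009.

2009-08-22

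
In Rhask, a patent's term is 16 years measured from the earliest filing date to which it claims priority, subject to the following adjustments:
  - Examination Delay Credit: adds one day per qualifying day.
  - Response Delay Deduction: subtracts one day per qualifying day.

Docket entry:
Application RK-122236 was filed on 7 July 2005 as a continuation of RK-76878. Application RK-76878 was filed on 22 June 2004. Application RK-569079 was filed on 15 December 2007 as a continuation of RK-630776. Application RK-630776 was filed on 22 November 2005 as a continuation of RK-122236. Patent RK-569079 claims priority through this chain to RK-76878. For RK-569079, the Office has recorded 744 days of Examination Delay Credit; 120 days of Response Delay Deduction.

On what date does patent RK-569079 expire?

2022-03-08

Earliest priority filing: 22 June 2004.
Base term: 22 June 2004 + 16 years → 22 June 2020.
Examination Delay Credit: +744 days → 6 July 2022.
Response Delay Deduction: −120 days → 8 March 2022.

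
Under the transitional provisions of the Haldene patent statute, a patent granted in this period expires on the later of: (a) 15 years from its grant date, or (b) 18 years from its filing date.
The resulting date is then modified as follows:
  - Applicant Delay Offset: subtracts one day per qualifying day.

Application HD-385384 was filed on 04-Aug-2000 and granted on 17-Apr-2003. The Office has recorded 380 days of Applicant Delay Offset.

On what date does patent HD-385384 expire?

July 20, 2017

(a) grant + 15 years → 17 April 2018.
(b) filing + 18 years → 4 August 2018.
Later of the two: 4 August 2018.
Applicant Delay Offset: −380 days → 20 July 2017.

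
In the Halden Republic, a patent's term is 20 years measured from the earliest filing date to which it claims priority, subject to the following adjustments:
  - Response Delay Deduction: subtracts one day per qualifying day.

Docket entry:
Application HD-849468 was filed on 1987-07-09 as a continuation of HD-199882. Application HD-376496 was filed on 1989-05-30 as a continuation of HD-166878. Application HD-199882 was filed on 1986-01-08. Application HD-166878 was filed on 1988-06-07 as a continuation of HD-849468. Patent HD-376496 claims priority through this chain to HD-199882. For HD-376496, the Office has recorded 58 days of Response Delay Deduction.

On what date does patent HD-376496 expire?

November 11, 2005

Earliest priority filing: 8 January 1986.
Base term: 8 January 1986 + 20 years → 8 January 2006.
Response Delay Deduction: −58 days → 11 November 2005.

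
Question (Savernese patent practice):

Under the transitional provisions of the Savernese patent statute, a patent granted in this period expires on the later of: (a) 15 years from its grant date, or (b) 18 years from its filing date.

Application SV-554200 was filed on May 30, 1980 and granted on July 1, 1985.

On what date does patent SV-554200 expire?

2000-07-01

(a) grant + 15 years → 1 July 2000.
(b) filing + 18 years → 30 May 1998.
Later of the two: 1 July 2000.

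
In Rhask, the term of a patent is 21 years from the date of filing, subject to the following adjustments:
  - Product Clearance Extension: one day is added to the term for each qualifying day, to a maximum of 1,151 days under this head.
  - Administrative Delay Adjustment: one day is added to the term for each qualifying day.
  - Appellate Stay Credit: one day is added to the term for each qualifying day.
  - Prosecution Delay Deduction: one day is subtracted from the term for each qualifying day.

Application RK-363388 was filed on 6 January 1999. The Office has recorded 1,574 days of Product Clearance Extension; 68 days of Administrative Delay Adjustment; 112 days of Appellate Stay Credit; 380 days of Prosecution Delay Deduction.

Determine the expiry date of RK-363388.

August 14, 2022

Base term: filing date + 21 years → 6 January 2020.
Product Clearance Extension: 1574 days claimed exceeds the 1151-day cap, so +1151 days → 2 March 2023.
Administrative Delay Adjustment: +68 days → 9 May 2023.
Appellate Stay Credit: +112 days → 29 August 2023.
Prosecution Delay Deduction: −380 days → 14 August 2022.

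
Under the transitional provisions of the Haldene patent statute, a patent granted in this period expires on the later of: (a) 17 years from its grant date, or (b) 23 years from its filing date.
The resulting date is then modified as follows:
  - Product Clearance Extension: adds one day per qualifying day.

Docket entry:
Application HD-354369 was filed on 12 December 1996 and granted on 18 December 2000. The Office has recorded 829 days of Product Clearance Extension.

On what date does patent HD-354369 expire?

(a) grant + 17 years → 18 December 2017.
(b) filing + 23 years → 12 December 2019.
Later of the two: 12 December 2019.
Product Clearance Extension: +829 days → 20 March 2022.

March 20, 2022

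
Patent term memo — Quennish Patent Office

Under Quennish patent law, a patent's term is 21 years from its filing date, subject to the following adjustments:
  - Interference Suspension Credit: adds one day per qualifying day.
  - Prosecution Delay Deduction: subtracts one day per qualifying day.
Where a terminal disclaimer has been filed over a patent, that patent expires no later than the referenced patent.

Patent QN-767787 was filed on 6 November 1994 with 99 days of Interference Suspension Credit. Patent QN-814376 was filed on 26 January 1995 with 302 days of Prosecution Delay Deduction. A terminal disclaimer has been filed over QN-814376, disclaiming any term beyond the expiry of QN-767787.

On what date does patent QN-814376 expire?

Natural term of QN-814376:
  Base: filing + 21 years → 26 January 2016.
  Prosecution Delay Deduction: −302 days → 30 March 2015.
Expiry of referenced patent QN-767787:
  Base: filing + 21 years → 6 November 2015.
  Interference Suspension Credit: +99 days → 13 February 2016.
Terminal disclaimer: QN-814376 expires on the earlier of 30 March 2015 and 13 February 2016.

2015-03-30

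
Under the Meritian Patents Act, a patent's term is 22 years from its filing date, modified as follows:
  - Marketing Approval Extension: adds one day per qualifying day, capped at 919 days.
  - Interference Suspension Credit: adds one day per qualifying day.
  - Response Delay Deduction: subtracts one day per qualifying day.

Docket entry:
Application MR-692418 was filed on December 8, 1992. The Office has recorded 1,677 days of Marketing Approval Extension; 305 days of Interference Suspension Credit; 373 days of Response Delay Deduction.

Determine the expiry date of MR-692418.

April 7, 2017

Base term: filing date + 22 years → 8 December 2014.
Marketing Approval Extension: 1677 days claimed exceeds the 919-day cap, so +919 days → 14 June 2017.
Interference Suspension Credit: +305 days → 15 April 2018.
Response Delay Deduction: −373 days → 7 April 2017.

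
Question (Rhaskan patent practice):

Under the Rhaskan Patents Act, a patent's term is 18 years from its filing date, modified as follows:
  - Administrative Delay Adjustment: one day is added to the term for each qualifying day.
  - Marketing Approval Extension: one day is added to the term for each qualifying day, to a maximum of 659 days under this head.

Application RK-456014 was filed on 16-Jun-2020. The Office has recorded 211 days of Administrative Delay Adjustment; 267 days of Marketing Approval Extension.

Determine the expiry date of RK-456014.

Base term: filing date + 18 years → 16 June 2038.
Administrative Delay Adjustment: +211 days → 13 January 2039.
Marketing Approval Extension: 267 days (within the 659-day cap) → +267 days → 7 October 2039.

2039-10-07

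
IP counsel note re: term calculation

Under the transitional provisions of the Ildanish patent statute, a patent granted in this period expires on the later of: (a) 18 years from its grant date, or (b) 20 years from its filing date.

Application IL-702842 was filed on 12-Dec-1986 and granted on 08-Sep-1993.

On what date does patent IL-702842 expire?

(a) grant + 18 years → 8 September 2011.
(b) filing + 20 years → 12 December 2006.
Later of the two: 8 September 2011.

September 8, 2011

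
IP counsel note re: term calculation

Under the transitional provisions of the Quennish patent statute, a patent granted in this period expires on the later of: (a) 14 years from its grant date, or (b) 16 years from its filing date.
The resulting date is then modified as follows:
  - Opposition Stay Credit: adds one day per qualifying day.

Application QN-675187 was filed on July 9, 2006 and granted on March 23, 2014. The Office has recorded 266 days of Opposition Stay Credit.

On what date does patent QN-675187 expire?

(a) grant + 14 years → 23 March 2028.
(b) filing + 16 years → 9 July 2022.
Later of the two: 23 March 2028.
Opposition Stay Credit: +266 days → 14 December 2028.

December 14, 2028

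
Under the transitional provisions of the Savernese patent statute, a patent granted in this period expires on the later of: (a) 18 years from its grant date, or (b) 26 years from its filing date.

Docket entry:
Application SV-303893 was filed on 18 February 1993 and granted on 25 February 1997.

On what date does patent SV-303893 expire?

February 18, 2019

(a) grant + 18 years → 25 February 2015.
(b) filing + 26 years → 18 February 2019.
Later of the two: 18 February 2019.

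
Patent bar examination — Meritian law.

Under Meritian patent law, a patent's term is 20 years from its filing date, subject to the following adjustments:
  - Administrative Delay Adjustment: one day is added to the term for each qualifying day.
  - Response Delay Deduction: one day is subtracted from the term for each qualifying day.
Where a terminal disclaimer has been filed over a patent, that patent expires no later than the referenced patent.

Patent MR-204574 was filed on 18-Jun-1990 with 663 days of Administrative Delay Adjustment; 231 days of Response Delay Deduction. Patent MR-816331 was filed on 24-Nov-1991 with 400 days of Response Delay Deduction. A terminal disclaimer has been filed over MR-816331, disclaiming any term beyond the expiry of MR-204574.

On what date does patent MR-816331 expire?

2010-10-20

Natural term of MR-816331:
  Base: filing + 20 years → 24 November 2011.
  Response Delay Deduction: −400 days → 20 October 2010.
Expiry of referenced patent MR-204574:
  Base: filing + 20 years → 18 June 2010.
  Administrative Delay Adjustment: +663 days → 11 April 2012.
  Response Delay Deduction: −231 days → 24 August 2011.
Terminal disclaimer: MR-816331 expires on the earlier of 20 October 2010 and 24 August 2011.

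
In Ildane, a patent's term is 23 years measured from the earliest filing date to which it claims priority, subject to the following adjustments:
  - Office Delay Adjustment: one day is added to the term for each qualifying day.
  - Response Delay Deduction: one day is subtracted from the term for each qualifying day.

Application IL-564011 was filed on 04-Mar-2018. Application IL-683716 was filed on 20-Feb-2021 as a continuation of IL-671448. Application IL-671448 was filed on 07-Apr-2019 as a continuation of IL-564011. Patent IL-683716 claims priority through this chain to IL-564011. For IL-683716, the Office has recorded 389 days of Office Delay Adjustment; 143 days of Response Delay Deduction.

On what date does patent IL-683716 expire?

Earliest priority filing: 4 March 2018.
Base term: 4 March 2018 + 23 years → 4 March 2041.
Office Delay Adjustment: +389 days → 28 March 2042.
Response Delay Deduction: −143 days → 5 November 2041.

2041-11-05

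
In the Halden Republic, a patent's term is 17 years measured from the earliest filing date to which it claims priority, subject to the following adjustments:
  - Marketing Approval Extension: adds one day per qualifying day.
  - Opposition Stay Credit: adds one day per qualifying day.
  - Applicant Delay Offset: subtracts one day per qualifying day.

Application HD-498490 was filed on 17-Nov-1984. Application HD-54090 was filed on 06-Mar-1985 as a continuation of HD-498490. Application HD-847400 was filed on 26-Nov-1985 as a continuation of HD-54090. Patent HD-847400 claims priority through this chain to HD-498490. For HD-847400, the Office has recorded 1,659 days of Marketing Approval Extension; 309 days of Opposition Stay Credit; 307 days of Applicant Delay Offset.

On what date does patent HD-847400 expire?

Earliest priority filing: 17 November 1984.
Base term: 17 November 1984 + 17 years → 17 November 2001.
Marketing Approval Extension: +1659 days → 3 June 2006.
Opposition Stay Credit: +309 days → 8 April 2007.
Applicant Delay Offset: −307 days → 5 June 2006.

2006-06-05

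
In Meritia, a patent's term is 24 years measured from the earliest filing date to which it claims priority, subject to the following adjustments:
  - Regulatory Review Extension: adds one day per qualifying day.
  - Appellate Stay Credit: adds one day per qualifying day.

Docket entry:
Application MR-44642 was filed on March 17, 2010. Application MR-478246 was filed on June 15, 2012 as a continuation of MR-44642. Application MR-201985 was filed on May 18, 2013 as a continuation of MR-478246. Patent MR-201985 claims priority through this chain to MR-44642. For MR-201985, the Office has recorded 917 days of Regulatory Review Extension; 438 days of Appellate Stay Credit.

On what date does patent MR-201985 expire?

2037-12-01

Earliest priority filing: 17 March 2010.
Base term: 17 March 2010 + 24 years → 17 March 2034.
Regulatory Review Extension: +917 days → 19 September 2036.
Appellate Stay Credit: +438 days → 1 December 2037.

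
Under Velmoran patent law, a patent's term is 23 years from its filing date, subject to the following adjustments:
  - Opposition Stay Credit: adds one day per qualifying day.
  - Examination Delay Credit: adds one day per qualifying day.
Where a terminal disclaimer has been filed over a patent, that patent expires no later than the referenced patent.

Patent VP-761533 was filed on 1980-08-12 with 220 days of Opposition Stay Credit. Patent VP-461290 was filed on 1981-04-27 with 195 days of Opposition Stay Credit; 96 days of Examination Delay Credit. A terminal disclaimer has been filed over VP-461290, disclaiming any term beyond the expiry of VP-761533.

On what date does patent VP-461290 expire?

March 19, 2004

Natural term of VP-461290:
  Base: filing + 23 years → 27 April 2004.
  Opposition Stay Credit: +195 days → 8 November 2004.
  Examination Delay Credit: +96 days → 12 February 2005.
Expiry of referenced patent VP-761533:
  Base: filing + 23 years → 12 August 2003.
  Opposition Stay Credit: +220 days → 19 March 2004.
Terminal disclaimer: VP-461290 expires on the earlier of 12 February 2005 and 19 March 2004.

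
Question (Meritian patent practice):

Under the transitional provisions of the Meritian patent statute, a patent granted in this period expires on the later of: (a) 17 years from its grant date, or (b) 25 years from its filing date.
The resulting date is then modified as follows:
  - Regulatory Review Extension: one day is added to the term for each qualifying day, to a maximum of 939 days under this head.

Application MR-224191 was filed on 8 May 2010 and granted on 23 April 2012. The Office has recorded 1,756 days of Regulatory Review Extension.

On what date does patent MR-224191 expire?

(a) grant + 17 years → 23 April 2029.
(b) filing + 25 years → 8 May 2035.
Later of the two: 8 May 2035.
Regulatory Review Extension: 1756 days claimed exceeds the 939-day cap, so +939 days → 2 December 2037.

December 2, 2037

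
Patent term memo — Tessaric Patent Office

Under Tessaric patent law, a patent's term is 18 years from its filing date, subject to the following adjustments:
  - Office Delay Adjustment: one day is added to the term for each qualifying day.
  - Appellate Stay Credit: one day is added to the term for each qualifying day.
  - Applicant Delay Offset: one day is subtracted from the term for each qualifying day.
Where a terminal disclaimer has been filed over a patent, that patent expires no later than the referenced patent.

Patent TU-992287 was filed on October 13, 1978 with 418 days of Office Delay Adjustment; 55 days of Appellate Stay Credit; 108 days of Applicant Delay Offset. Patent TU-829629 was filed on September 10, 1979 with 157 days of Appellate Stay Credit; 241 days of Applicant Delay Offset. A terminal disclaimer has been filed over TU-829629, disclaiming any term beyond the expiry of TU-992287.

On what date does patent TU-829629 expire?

1997-06-18

Natural term of TU-829629:
  Base: filing + 18 years → 10 September 1997.
  Appellate Stay Credit: +157 days → 14 February 1998.
  Applicant Delay Offset: −241 days → 18 June 1997.
Expiry of referenced patent TU-992287:
  Base: filing + 18 years → 13 October 1996.
  Office Delay Adjustment: +418 days → 5 December 1997.
  Appellate Stay Credit: +55 days → 29 January 1998.
  Applicant Delay Offset: −108 days → 13 October 1997.
Terminal disclaimer: TU-829629 expires on the earlier of 18 June 1997 and 13 October 1997.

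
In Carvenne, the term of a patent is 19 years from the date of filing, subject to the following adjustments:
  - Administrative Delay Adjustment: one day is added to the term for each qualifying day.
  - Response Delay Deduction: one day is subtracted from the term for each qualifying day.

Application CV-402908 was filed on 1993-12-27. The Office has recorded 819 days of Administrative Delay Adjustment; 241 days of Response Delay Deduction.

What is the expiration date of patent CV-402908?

2014-07-28

Base term: filing date + 19 years → 27 December 2012.
Administrative Delay Adjustment: +819 days → 26 March 2015.
Response Delay Deduction: −241 days → 28 July 2014.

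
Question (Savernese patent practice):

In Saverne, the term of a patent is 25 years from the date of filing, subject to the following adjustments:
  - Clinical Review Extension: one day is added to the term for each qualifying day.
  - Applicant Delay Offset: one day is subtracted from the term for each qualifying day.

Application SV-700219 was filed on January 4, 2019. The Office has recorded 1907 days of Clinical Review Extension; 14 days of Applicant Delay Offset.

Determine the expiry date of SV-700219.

2049-03-11

Base term: filing date + 25 years → 4 January 2044.
Clinical Review Extension: +1907 days → 25 March 2049.
Applicant Delay Offset: −14 days → 11 March 2049.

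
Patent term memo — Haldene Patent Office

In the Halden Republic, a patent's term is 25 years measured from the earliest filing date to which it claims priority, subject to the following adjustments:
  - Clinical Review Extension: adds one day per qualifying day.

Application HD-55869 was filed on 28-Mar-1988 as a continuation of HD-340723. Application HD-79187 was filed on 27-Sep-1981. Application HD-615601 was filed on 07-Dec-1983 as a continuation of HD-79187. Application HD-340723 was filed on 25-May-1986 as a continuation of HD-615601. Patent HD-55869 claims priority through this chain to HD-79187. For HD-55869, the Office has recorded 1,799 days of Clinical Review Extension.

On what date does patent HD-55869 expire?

August 31, 2011

Earliest priority filing: 27 September 1981.
Base term: 27 September 1981 + 25 years → 27 September 2006.
Clinical Review Extension: +1799 days → 31 August 2011.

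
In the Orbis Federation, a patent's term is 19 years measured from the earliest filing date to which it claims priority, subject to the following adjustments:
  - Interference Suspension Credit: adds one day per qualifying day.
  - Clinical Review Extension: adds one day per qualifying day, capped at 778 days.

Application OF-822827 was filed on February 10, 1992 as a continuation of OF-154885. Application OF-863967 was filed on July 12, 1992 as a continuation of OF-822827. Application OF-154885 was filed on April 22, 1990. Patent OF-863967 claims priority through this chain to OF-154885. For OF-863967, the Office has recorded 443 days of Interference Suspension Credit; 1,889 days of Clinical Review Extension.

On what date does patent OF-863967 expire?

August 25, 2012

Earliest priority filing: 22 April 1990.
Base term: 22 April 1990 + 19 years → 22 April 2009.
Interference Suspension Credit: +443 days → 9 July 2010.
Clinical Review Extension: 1889 days claimed exceeds the 778-day cap, so +778 days → 25 August 2012.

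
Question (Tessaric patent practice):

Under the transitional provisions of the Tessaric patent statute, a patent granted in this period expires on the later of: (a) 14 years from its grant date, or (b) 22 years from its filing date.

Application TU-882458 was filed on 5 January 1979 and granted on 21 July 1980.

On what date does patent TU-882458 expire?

2001-01-05

(a) grant + 14 years → 21 July 1994.
(b) filing + 22 years → 5 January 2001.
Later of the two: 5 January 2001.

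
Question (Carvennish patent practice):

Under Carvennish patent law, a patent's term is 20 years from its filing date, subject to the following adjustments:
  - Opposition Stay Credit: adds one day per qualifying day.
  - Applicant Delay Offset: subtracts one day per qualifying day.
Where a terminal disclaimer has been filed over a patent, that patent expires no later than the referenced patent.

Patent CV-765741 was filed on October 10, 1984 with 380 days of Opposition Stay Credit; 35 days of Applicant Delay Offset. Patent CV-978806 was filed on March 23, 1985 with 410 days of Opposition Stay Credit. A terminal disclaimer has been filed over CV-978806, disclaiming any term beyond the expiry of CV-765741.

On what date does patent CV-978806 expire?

September 20, 2005

Natural term of CV-978806:
  Base: filing + 20 years → 23 March 2005.
  Opposition Stay Credit: +410 days → 7 May 2006.
Expiry of referenced patent CV-765741:
  Base: filing + 20 years → 10 October 2004.
  Opposition Stay Credit: +380 days → 25 October 2005.
  Applicant Delay Offset: −35 days → 20 September 2005.
Terminal disclaimer: CV-978806 expires on the earlier of 7 May 2006 and 20 September 2005.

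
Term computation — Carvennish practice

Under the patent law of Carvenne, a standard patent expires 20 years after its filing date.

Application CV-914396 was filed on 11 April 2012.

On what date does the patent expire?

Filing date + 20 years → 11 April 2032.

2032-04-11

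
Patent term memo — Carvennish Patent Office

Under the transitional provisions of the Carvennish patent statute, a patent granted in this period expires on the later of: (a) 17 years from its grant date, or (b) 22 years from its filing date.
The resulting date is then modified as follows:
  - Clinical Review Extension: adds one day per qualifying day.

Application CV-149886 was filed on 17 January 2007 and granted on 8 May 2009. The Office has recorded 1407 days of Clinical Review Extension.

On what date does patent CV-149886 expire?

(a) grant + 17 years → 8 May 2026.
(b) filing + 22 years → 17 January 2029.
Later of the two: 17 January 2029.
Clinical Review Extension: +1407 days → 24 November 2032.

2032-11-24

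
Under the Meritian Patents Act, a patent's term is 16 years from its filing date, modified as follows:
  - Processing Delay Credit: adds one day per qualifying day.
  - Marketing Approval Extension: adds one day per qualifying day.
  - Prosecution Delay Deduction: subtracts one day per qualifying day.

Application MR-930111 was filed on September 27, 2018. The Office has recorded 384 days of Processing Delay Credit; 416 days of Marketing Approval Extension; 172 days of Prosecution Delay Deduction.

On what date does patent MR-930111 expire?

Base term: filing date + 16 years → 27 September 2034.
Processing Delay Credit: +384 days → 16 October 2035.
Marketing Approval Extension: +416 days → 5 December 2036.
Prosecution Delay Deduction: −172 days → 16 June 2036.

June 16, 2036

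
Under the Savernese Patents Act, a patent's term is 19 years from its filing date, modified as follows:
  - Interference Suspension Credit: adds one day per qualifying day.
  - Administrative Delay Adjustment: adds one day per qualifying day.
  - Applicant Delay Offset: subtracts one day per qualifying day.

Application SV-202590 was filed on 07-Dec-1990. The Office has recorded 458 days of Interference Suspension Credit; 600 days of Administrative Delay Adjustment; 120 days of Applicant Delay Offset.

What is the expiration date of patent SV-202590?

Base term: filing date + 19 years → 7 December 2009.
Interference Suspension Credit: +458 days → 10 March 2011.
Administrative Delay Adjustment: +600 days → 30 October 2012.
Applicant Delay Offset: −120 days → 2 July 2012.

2012-07-02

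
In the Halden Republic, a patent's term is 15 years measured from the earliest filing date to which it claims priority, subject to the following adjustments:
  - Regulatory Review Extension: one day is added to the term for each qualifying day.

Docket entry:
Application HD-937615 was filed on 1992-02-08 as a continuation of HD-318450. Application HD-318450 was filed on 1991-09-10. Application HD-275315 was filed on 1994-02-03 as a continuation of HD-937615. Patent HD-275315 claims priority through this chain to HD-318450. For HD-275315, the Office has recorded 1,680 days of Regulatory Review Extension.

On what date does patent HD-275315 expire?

Earliest priority filing: 10 September 1991.
Base term: 10 September 1991 + 15 years → 10 September 2006.
Regulatory Review Extension: +1680 days → 17 April 2011.

April 17, 2011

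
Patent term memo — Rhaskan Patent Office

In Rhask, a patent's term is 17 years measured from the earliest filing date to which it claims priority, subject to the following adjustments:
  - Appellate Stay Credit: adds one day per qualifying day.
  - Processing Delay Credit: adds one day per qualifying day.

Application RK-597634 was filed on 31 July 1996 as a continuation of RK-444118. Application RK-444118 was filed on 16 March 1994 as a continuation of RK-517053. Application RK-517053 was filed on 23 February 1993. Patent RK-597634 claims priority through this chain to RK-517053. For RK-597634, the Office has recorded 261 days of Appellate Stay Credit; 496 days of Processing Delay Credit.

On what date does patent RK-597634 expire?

March 21, 2012

Earliest priority filing: 23 February 1993.
Base term: 23 February 1993 + 17 years → 23 February 2010.
Appellate Stay Credit: +261 days → 11 November 2010.
Processing Delay Credit: +496 days → 21 March 2012.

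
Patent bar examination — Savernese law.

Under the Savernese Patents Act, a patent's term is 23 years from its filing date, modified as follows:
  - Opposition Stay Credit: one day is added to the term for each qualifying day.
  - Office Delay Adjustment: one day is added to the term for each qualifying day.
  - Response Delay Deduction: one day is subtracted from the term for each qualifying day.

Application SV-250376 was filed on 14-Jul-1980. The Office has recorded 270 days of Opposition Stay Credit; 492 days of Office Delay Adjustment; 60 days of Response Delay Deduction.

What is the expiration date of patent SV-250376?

June 15, 2005

Base term: filing date + 23 years → 14 July 2003.
Opposition Stay Credit: +270 days → 9 April 2004.
Office Delay Adjustment: +492 days → 14 August 2005.
Response Delay Deduction: −60 days → 15 June 2005.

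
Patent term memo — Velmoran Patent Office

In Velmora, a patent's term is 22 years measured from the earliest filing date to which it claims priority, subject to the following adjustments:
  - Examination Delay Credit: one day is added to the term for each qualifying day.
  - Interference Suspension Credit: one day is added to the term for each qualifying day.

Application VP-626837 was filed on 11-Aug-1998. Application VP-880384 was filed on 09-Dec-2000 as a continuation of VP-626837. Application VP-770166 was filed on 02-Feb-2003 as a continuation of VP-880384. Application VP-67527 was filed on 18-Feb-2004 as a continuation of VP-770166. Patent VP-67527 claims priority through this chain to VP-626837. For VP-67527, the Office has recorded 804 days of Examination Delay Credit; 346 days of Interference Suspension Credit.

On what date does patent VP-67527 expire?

Earliest priority filing: 11 August 1998.
Base term: 11 August 1998 + 22 years → 11 August 2020.
Examination Delay Credit: +804 days → 24 October 2022.
Interference Suspension Credit: +346 days → 5 October 2023.

2023-10-05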